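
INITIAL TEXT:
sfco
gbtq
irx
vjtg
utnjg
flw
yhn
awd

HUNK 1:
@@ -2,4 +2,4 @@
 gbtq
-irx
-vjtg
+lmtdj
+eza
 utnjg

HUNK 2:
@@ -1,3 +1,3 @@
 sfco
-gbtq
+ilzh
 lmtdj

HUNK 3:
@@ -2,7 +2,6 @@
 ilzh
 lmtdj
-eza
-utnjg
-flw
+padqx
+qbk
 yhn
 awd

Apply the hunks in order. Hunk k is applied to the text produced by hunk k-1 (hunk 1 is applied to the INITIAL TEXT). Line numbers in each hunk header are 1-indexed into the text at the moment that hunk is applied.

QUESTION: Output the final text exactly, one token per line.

Hunk 1: at line 2 remove [irx,vjtg] add [lmtdj,eza] -> 8 lines: sfco gbtq lmtdj eza utnjg flw yhn awd
Hunk 2: at line 1 remove [gbtq] add [ilzh] -> 8 lines: sfco ilzh lmtdj eza utnjg flw yhn awd
Hunk 3: at line 2 remove [eza,utnjg,flw] add [padqx,qbk] -> 7 lines: sfco ilzh lmtdj padqx qbk yhn awd

Answer: sfco
ilzh
lmtdj
padqx
qbk
yhn
awd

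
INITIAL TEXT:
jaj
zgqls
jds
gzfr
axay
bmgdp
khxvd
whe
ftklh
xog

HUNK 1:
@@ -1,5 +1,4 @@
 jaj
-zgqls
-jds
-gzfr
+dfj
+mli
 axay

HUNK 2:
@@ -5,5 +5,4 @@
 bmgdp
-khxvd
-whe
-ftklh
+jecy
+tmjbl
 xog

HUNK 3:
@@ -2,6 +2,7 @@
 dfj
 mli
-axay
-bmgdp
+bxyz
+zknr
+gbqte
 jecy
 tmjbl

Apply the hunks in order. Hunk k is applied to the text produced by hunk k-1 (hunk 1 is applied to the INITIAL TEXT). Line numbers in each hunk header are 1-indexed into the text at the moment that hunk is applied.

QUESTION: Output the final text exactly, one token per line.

Answer: jaj
dfj
mli
bxyz
zknr
gbqte
jecy
tmjbl
xog

Derivation:
Hunk 1: at line 1 remove [zgqls,jds,gzfr] add [dfj,mli] -> 9 lines: jaj dfj mli axay bmgdp khxvd whe ftklh xog
Hunk 2: at line 5 remove [khxvd,whe,ftklh] add [jecy,tmjbl] -> 8 lines: jaj dfj mli axay bmgdp jecy tmjbl xog
Hunk 3: at line 2 remove [axay,bmgdp] add [bxyz,zknr,gbqte] -> 9 lines: jaj dfj mli bxyz zknr gbqte jecy tmjbl xog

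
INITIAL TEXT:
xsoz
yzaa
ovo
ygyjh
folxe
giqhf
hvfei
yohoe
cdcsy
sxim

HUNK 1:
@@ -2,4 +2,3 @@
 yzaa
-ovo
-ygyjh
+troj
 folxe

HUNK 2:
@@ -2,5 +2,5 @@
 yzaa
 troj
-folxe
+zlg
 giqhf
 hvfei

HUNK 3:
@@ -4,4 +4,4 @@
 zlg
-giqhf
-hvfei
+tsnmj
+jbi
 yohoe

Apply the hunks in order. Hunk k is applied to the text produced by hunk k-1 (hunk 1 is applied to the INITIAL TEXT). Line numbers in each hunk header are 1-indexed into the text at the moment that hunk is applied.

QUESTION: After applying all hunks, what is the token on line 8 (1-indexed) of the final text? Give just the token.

Hunk 1: at line 2 remove [ovo,ygyjh] add [troj] -> 9 lines: xsoz yzaa troj folxe giqhf hvfei yohoe cdcsy sxim
Hunk 2: at line 2 remove [folxe] add [zlg] -> 9 lines: xsoz yzaa troj zlg giqhf hvfei yohoe cdcsy sxim
Hunk 3: at line 4 remove [giqhf,hvfei] add [tsnmj,jbi] -> 9 lines: xsoz yzaa troj zlg tsnmj jbi yohoe cdcsy sxim
Final line 8: cdcsy

Answer: cdcsy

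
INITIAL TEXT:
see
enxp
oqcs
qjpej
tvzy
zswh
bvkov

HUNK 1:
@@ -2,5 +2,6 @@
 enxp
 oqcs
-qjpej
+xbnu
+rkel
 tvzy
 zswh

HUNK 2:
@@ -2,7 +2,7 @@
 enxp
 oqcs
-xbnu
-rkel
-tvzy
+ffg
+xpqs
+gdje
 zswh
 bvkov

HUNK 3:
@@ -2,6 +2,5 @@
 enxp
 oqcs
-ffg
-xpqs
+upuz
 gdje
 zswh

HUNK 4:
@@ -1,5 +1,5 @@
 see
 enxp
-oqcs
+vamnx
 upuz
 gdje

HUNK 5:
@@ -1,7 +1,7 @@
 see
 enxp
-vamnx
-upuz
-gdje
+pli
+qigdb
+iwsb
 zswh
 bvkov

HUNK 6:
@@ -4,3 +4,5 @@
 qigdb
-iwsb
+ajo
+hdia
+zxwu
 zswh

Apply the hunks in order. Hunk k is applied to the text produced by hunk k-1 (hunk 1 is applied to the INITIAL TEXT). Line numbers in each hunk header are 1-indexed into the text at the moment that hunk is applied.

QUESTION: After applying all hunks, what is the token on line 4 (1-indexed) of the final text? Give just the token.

Hunk 1: at line 2 remove [qjpej] add [xbnu,rkel] -> 8 lines: see enxp oqcs xbnu rkel tvzy zswh bvkov
Hunk 2: at line 2 remove [xbnu,rkel,tvzy] add [ffg,xpqs,gdje] -> 8 lines: see enxp oqcs ffg xpqs gdje zswh bvkov
Hunk 3: at line 2 remove [ffg,xpqs] add [upuz] -> 7 lines: see enxp oqcs upuz gdje zswh bvkov
Hunk 4: at line 1 remove [oqcs] add [vamnx] -> 7 lines: see enxp vamnx upuz gdje zswh bvkov
Hunk 5: at line 1 remove [vamnx,upuz,gdje] add [pli,qigdb,iwsb] -> 7 lines: see enxp pli qigdb iwsb zswh bvkov
Hunk 6: at line 4 remove [iwsb] add [ajo,hdia,zxwu] -> 9 lines: see enxp pli qigdb ajo hdia zxwu zswh bvkov
Final line 4: qigdb

Answer: qigdb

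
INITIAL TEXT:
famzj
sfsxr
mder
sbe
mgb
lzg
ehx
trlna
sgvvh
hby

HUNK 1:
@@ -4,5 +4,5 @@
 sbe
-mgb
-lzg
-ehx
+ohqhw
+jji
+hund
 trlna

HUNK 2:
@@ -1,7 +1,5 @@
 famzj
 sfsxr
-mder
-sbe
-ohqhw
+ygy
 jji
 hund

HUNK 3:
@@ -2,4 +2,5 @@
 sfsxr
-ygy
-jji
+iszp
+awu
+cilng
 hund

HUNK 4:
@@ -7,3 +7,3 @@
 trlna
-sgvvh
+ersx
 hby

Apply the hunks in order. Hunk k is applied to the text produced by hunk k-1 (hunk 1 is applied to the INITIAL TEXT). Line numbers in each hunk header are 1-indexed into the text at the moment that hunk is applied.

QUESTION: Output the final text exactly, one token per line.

Answer: famzj
sfsxr
iszp
awu
cilng
hund
trlna
ersx
hby

Derivation:
Hunk 1: at line 4 remove [mgb,lzg,ehx] add [ohqhw,jji,hund] -> 10 lines: famzj sfsxr mder sbe ohqhw jji hund trlna sgvvh hby
Hunk 2: at line 1 remove [mder,sbe,ohqhw] add [ygy] -> 8 lines: famzj sfsxr ygy jji hund trlna sgvvh hby
Hunk 3: at line 2 remove [ygy,jji] add [iszp,awu,cilng] -> 9 lines: famzj sfsxr iszp awu cilng hund trlna sgvvh hby
Hunk 4: at line 7 remove [sgvvh] add [ersx] -> 9 lines: famzj sfsxr iszp awu cilng hund trlna ersx hby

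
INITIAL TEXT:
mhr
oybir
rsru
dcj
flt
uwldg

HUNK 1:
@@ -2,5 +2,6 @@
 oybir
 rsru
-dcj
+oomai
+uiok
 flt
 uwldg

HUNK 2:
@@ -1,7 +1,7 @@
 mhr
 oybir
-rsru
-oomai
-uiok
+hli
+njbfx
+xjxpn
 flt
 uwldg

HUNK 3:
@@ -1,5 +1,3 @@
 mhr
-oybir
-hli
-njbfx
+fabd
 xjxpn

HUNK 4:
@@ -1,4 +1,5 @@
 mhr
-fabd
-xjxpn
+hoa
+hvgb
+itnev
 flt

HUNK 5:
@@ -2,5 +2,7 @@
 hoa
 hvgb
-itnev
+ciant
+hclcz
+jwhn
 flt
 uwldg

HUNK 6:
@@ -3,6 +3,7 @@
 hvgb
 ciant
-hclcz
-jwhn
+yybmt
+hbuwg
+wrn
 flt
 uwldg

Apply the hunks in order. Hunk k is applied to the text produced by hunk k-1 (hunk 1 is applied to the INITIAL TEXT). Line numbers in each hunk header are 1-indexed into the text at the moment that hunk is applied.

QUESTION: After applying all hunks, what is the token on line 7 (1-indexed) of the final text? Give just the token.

Answer: wrn

Derivation:
Hunk 1: at line 2 remove [dcj] add [oomai,uiok] -> 7 lines: mhr oybir rsru oomai uiok flt uwldg
Hunk 2: at line 1 remove [rsru,oomai,uiok] add [hli,njbfx,xjxpn] -> 7 lines: mhr oybir hli njbfx xjxpn flt uwldg
Hunk 3: at line 1 remove [oybir,hli,njbfx] add [fabd] -> 5 lines: mhr fabd xjxpn flt uwldg
Hunk 4: at line 1 remove [fabd,xjxpn] add [hoa,hvgb,itnev] -> 6 lines: mhr hoa hvgb itnev flt uwldg
Hunk 5: at line 2 remove [itnev] add [ciant,hclcz,jwhn] -> 8 lines: mhr hoa hvgb ciant hclcz jwhn flt uwldg
Hunk 6: at line 3 remove [hclcz,jwhn] add [yybmt,hbuwg,wrn] -> 9 lines: mhr hoa hvgb ciant yybmt hbuwg wrn flt uwldg
Final line 7: wrn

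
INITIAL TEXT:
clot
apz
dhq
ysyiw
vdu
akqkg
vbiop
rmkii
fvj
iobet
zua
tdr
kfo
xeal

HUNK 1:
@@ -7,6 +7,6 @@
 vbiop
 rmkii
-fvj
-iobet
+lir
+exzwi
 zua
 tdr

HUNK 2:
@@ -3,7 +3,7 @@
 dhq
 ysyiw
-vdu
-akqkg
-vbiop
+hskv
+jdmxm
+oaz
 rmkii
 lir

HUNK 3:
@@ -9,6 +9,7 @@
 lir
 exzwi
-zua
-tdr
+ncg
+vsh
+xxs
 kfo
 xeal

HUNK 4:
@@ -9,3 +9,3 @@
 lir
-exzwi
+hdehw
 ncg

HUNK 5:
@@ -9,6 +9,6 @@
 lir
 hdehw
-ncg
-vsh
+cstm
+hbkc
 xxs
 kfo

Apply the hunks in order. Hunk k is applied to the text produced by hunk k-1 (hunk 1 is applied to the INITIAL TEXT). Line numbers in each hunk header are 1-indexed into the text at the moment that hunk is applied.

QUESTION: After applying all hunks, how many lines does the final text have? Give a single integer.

Hunk 1: at line 7 remove [fvj,iobet] add [lir,exzwi] -> 14 lines: clot apz dhq ysyiw vdu akqkg vbiop rmkii lir exzwi zua tdr kfo xeal
Hunk 2: at line 3 remove [vdu,akqkg,vbiop] add [hskv,jdmxm,oaz] -> 14 lines: clot apz dhq ysyiw hskv jdmxm oaz rmkii lir exzwi zua tdr kfo xeal
Hunk 3: at line 9 remove [zua,tdr] add [ncg,vsh,xxs] -> 15 lines: clot apz dhq ysyiw hskv jdmxm oaz rmkii lir exzwi ncg vsh xxs kfo xeal
Hunk 4: at line 9 remove [exzwi] add [hdehw] -> 15 lines: clot apz dhq ysyiw hskv jdmxm oaz rmkii lir hdehw ncg vsh xxs kfo xeal
Hunk 5: at line 9 remove [ncg,vsh] add [cstm,hbkc] -> 15 lines: clot apz dhq ysyiw hskv jdmxm oaz rmkii lir hdehw cstm hbkc xxs kfo xeal
Final line count: 15

Answer: 15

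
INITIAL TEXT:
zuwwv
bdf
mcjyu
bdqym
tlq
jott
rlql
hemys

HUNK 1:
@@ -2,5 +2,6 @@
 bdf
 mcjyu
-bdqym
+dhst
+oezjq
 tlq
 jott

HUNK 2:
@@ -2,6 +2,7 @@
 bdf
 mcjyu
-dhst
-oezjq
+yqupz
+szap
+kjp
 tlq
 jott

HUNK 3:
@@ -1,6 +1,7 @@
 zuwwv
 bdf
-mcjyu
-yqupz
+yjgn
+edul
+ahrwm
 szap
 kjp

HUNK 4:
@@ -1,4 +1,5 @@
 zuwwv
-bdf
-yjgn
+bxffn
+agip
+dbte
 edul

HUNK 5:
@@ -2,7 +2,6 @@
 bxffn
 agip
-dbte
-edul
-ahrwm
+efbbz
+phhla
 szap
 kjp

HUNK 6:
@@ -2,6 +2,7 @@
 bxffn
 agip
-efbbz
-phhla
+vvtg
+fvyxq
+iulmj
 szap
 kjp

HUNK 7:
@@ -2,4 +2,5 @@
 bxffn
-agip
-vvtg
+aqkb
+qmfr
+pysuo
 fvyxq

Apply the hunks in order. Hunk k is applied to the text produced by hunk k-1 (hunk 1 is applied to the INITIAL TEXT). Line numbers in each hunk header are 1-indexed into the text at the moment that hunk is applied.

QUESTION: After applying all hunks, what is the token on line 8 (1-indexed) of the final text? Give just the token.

Hunk 1: at line 2 remove [bdqym] add [dhst,oezjq] -> 9 lines: zuwwv bdf mcjyu dhst oezjq tlq jott rlql hemys
Hunk 2: at line 2 remove [dhst,oezjq] add [yqupz,szap,kjp] -> 10 lines: zuwwv bdf mcjyu yqupz szap kjp tlq jott rlql hemys
Hunk 3: at line 1 remove [mcjyu,yqupz] add [yjgn,edul,ahrwm] -> 11 lines: zuwwv bdf yjgn edul ahrwm szap kjp tlq jott rlql hemys
Hunk 4: at line 1 remove [bdf,yjgn] add [bxffn,agip,dbte] -> 12 lines: zuwwv bxffn agip dbte edul ahrwm szap kjp tlq jott rlql hemys
Hunk 5: at line 2 remove [dbte,edul,ahrwm] add [efbbz,phhla] -> 11 lines: zuwwv bxffn agip efbbz phhla szap kjp tlq jott rlql hemys
Hunk 6: at line 2 remove [efbbz,phhla] add [vvtg,fvyxq,iulmj] -> 12 lines: zuwwv bxffn agip vvtg fvyxq iulmj szap kjp tlq jott rlql hemys
Hunk 7: at line 2 remove [agip,vvtg] add [aqkb,qmfr,pysuo] -> 13 lines: zuwwv bxffn aqkb qmfr pysuo fvyxq iulmj szap kjp tlq jott rlql hemys
Final line 8: szap

Answer: szap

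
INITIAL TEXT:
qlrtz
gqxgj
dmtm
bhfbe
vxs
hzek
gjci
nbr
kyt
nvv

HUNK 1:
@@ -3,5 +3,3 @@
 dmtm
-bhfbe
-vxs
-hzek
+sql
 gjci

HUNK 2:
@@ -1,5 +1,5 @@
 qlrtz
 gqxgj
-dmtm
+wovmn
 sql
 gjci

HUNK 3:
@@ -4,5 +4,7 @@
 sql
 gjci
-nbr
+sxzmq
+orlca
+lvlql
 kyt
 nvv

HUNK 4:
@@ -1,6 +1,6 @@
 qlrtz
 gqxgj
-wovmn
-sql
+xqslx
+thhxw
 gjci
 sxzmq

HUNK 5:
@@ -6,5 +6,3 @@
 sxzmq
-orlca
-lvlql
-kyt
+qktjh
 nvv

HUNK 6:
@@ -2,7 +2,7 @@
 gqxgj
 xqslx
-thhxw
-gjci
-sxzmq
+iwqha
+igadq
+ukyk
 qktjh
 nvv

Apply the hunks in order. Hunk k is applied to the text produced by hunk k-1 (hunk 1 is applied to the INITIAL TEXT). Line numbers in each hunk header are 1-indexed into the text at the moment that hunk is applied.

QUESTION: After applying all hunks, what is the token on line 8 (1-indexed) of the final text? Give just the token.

Hunk 1: at line 3 remove [bhfbe,vxs,hzek] add [sql] -> 8 lines: qlrtz gqxgj dmtm sql gjci nbr kyt nvv
Hunk 2: at line 1 remove [dmtm] add [wovmn] -> 8 lines: qlrtz gqxgj wovmn sql gjci nbr kyt nvv
Hunk 3: at line 4 remove [nbr] add [sxzmq,orlca,lvlql] -> 10 lines: qlrtz gqxgj wovmn sql gjci sxzmq orlca lvlql kyt nvv
Hunk 4: at line 1 remove [wovmn,sql] add [xqslx,thhxw] -> 10 lines: qlrtz gqxgj xqslx thhxw gjci sxzmq orlca lvlql kyt nvv
Hunk 5: at line 6 remove [orlca,lvlql,kyt] add [qktjh] -> 8 lines: qlrtz gqxgj xqslx thhxw gjci sxzmq qktjh nvv
Hunk 6: at line 2 remove [thhxw,gjci,sxzmq] add [iwqha,igadq,ukyk] -> 8 lines: qlrtz gqxgj xqslx iwqha igadq ukyk qktjh nvv
Final line 8: nvv

Answer: nvv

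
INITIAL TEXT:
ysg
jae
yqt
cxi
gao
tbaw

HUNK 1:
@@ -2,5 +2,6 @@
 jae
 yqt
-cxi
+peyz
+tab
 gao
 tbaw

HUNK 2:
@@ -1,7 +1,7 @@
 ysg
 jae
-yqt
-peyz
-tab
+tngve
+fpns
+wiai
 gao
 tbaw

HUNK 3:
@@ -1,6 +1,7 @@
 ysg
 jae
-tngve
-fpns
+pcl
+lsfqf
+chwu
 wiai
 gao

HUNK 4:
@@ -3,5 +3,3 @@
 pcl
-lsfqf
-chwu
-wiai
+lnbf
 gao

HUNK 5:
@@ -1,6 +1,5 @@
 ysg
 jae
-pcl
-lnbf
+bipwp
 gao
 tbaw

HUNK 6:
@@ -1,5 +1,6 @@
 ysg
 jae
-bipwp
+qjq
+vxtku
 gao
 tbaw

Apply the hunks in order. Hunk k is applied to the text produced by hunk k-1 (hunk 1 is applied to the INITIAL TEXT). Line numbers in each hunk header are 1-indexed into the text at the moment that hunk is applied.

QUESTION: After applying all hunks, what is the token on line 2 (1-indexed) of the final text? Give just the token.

Hunk 1: at line 2 remove [cxi] add [peyz,tab] -> 7 lines: ysg jae yqt peyz tab gao tbaw
Hunk 2: at line 1 remove [yqt,peyz,tab] add [tngve,fpns,wiai] -> 7 lines: ysg jae tngve fpns wiai gao tbaw
Hunk 3: at line 1 remove [tngve,fpns] add [pcl,lsfqf,chwu] -> 8 lines: ysg jae pcl lsfqf chwu wiai gao tbaw
Hunk 4: at line 3 remove [lsfqf,chwu,wiai] add [lnbf] -> 6 lines: ysg jae pcl lnbf gao tbaw
Hunk 5: at line 1 remove [pcl,lnbf] add [bipwp] -> 5 lines: ysg jae bipwp gao tbaw
Hunk 6: at line 1 remove [bipwp] add [qjq,vxtku] -> 6 lines: ysg jae qjq vxtku gao tbaw
Final line 2: jae

Answer: jae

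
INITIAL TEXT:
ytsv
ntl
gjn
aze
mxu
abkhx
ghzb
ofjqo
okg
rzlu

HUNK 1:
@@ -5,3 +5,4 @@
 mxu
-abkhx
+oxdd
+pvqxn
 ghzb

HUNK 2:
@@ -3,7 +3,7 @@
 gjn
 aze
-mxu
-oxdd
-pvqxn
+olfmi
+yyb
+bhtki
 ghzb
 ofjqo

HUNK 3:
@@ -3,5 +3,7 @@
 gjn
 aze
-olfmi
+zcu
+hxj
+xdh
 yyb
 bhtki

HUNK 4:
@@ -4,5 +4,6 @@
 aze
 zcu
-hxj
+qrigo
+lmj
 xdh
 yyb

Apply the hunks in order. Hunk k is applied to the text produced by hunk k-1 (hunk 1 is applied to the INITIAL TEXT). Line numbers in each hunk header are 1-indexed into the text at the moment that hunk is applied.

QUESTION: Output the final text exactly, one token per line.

Answer: ytsv
ntl
gjn
aze
zcu
qrigo
lmj
xdh
yyb
bhtki
ghzb
ofjqo
okg
rzlu

Derivation:
Hunk 1: at line 5 remove [abkhx] add [oxdd,pvqxn] -> 11 lines: ytsv ntl gjn aze mxu oxdd pvqxn ghzb ofjqo okg rzlu
Hunk 2: at line 3 remove [mxu,oxdd,pvqxn] add [olfmi,yyb,bhtki] -> 11 lines: ytsv ntl gjn aze olfmi yyb bhtki ghzb ofjqo okg rzlu
Hunk 3: at line 3 remove [olfmi] add [zcu,hxj,xdh] -> 13 lines: ytsv ntl gjn aze zcu hxj xdh yyb bhtki ghzb ofjqo okg rzlu
Hunk 4: at line 4 remove [hxj] add [qrigo,lmj] -> 14 lines: ytsv ntl gjn aze zcu qrigo lmj xdh yyb bhtki ghzb ofjqo okg rzlu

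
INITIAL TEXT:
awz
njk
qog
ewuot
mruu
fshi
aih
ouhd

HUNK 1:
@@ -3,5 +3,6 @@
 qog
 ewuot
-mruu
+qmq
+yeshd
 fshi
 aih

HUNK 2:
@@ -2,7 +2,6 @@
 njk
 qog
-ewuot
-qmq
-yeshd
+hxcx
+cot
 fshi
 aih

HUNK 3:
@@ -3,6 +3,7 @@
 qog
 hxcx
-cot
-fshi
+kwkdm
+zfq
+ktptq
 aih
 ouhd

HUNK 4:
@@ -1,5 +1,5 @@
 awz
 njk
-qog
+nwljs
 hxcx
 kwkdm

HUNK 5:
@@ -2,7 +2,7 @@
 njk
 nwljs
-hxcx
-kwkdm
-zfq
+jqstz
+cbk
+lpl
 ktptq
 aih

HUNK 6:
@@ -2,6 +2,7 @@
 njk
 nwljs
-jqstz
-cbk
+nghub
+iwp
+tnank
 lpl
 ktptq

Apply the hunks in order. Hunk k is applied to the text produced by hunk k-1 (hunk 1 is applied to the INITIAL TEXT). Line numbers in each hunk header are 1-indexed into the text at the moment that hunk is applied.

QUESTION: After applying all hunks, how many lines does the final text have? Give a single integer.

Hunk 1: at line 3 remove [mruu] add [qmq,yeshd] -> 9 lines: awz njk qog ewuot qmq yeshd fshi aih ouhd
Hunk 2: at line 2 remove [ewuot,qmq,yeshd] add [hxcx,cot] -> 8 lines: awz njk qog hxcx cot fshi aih ouhd
Hunk 3: at line 3 remove [cot,fshi] add [kwkdm,zfq,ktptq] -> 9 lines: awz njk qog hxcx kwkdm zfq ktptq aih ouhd
Hunk 4: at line 1 remove [qog] add [nwljs] -> 9 lines: awz njk nwljs hxcx kwkdm zfq ktptq aih ouhd
Hunk 5: at line 2 remove [hxcx,kwkdm,zfq] add [jqstz,cbk,lpl] -> 9 lines: awz njk nwljs jqstz cbk lpl ktptq aih ouhd
Hunk 6: at line 2 remove [jqstz,cbk] add [nghub,iwp,tnank] -> 10 lines: awz njk nwljs nghub iwp tnank lpl ktptq aih ouhd
Final line count: 10

Answer: 10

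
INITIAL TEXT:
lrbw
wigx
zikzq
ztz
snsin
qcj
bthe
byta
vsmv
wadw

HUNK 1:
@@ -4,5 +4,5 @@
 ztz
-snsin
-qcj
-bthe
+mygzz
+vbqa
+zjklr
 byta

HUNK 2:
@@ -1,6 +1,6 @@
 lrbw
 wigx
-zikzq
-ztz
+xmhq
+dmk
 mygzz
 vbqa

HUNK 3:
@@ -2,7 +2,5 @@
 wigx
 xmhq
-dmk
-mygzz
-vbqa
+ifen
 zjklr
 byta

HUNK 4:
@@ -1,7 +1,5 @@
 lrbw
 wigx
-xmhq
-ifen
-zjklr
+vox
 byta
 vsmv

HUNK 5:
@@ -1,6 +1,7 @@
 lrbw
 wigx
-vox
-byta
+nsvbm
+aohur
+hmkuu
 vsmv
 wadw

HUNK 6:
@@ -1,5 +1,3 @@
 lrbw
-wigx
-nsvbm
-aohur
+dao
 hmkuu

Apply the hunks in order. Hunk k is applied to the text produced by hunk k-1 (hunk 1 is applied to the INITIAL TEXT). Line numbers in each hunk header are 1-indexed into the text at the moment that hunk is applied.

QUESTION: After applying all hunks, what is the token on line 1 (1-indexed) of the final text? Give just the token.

Hunk 1: at line 4 remove [snsin,qcj,bthe] add [mygzz,vbqa,zjklr] -> 10 lines: lrbw wigx zikzq ztz mygzz vbqa zjklr byta vsmv wadw
Hunk 2: at line 1 remove [zikzq,ztz] add [xmhq,dmk] -> 10 lines: lrbw wigx xmhq dmk mygzz vbqa zjklr byta vsmv wadw
Hunk 3: at line 2 remove [dmk,mygzz,vbqa] add [ifen] -> 8 lines: lrbw wigx xmhq ifen zjklr byta vsmv wadw
Hunk 4: at line 1 remove [xmhq,ifen,zjklr] add [vox] -> 6 lines: lrbw wigx vox byta vsmv wadw
Hunk 5: at line 1 remove [vox,byta] add [nsvbm,aohur,hmkuu] -> 7 lines: lrbw wigx nsvbm aohur hmkuu vsmv wadw
Hunk 6: at line 1 remove [wigx,nsvbm,aohur] add [dao] -> 5 lines: lrbw dao hmkuu vsmv wadw
Final line 1: lrbw

Answer: lrbw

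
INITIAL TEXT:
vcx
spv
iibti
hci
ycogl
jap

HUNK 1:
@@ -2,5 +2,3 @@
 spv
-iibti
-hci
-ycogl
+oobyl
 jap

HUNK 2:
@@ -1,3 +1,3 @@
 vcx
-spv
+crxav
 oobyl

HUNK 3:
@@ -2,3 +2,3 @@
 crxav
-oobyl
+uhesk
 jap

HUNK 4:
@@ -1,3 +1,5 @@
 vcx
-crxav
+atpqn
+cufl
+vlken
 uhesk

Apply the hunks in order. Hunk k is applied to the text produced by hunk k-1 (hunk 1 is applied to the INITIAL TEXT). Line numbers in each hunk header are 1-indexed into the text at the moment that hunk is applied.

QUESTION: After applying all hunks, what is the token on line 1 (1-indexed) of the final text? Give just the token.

Hunk 1: at line 2 remove [iibti,hci,ycogl] add [oobyl] -> 4 lines: vcx spv oobyl jap
Hunk 2: at line 1 remove [spv] add [crxav] -> 4 lines: vcx crxav oobyl jap
Hunk 3: at line 2 remove [oobyl] add [uhesk] -> 4 lines: vcx crxav uhesk jap
Hunk 4: at line 1 remove [crxav] add [atpqn,cufl,vlken] -> 6 lines: vcx atpqn cufl vlken uhesk jap
Final line 1: vcx

Answer: vcx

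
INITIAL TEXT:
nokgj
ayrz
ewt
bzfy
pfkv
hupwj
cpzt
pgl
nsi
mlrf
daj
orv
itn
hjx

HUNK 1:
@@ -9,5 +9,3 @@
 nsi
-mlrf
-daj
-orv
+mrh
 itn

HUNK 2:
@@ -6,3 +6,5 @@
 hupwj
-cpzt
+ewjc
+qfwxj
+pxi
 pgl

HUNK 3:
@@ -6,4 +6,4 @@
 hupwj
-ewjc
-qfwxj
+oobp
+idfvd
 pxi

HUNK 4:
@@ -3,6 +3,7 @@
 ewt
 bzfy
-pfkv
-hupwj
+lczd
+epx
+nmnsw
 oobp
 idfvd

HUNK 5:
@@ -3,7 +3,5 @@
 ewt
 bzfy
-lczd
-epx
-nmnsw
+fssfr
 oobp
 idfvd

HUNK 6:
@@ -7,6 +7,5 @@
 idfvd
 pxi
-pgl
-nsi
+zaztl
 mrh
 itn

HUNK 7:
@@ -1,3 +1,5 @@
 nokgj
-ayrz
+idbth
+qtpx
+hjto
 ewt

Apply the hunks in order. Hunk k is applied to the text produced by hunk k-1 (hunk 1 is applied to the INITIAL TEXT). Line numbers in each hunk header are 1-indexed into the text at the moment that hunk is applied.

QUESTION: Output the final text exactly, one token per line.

Answer: nokgj
idbth
qtpx
hjto
ewt
bzfy
fssfr
oobp
idfvd
pxi
zaztl
mrh
itn
hjx

Derivation:
Hunk 1: at line 9 remove [mlrf,daj,orv] add [mrh] -> 12 lines: nokgj ayrz ewt bzfy pfkv hupwj cpzt pgl nsi mrh itn hjx
Hunk 2: at line 6 remove [cpzt] add [ewjc,qfwxj,pxi] -> 14 lines: nokgj ayrz ewt bzfy pfkv hupwj ewjc qfwxj pxi pgl nsi mrh itn hjx
Hunk 3: at line 6 remove [ewjc,qfwxj] add [oobp,idfvd] -> 14 lines: nokgj ayrz ewt bzfy pfkv hupwj oobp idfvd pxi pgl nsi mrh itn hjx
Hunk 4: at line 3 remove [pfkv,hupwj] add [lczd,epx,nmnsw] -> 15 lines: nokgj ayrz ewt bzfy lczd epx nmnsw oobp idfvd pxi pgl nsi mrh itn hjx
Hunk 5: at line 3 remove [lczd,epx,nmnsw] add [fssfr] -> 13 lines: nokgj ayrz ewt bzfy fssfr oobp idfvd pxi pgl nsi mrh itn hjx
Hunk 6: at line 7 remove [pgl,nsi] add [zaztl] -> 12 lines: nokgj ayrz ewt bzfy fssfr oobp idfvd pxi zaztl mrh itn hjx
Hunk 7: at line 1 remove [ayrz] add [idbth,qtpx,hjto] -> 14 lines: nokgj idbth qtpx hjto ewt bzfy fssfr oobp idfvd pxi zaztl mrh itn hjx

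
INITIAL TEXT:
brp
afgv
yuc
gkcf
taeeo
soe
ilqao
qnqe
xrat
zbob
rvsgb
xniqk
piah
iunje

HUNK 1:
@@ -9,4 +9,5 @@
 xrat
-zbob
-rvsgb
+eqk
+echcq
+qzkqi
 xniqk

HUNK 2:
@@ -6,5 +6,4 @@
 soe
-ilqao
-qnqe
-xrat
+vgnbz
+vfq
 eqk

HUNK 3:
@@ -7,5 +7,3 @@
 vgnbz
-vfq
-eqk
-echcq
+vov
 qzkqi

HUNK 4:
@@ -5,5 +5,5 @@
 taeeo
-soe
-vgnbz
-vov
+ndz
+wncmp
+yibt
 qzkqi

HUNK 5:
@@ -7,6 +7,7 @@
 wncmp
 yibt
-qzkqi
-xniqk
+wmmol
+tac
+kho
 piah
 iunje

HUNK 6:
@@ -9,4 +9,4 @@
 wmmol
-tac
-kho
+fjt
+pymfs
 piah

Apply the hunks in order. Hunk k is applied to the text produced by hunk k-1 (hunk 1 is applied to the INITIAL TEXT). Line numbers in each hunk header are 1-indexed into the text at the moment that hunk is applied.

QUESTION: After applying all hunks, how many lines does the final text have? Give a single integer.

Hunk 1: at line 9 remove [zbob,rvsgb] add [eqk,echcq,qzkqi] -> 15 lines: brp afgv yuc gkcf taeeo soe ilqao qnqe xrat eqk echcq qzkqi xniqk piah iunje
Hunk 2: at line 6 remove [ilqao,qnqe,xrat] add [vgnbz,vfq] -> 14 lines: brp afgv yuc gkcf taeeo soe vgnbz vfq eqk echcq qzkqi xniqk piah iunje
Hunk 3: at line 7 remove [vfq,eqk,echcq] add [vov] -> 12 lines: brp afgv yuc gkcf taeeo soe vgnbz vov qzkqi xniqk piah iunje
Hunk 4: at line 5 remove [soe,vgnbz,vov] add [ndz,wncmp,yibt] -> 12 lines: brp afgv yuc gkcf taeeo ndz wncmp yibt qzkqi xniqk piah iunje
Hunk 5: at line 7 remove [qzkqi,xniqk] add [wmmol,tac,kho] -> 13 lines: brp afgv yuc gkcf taeeo ndz wncmp yibt wmmol tac kho piah iunje
Hunk 6: at line 9 remove [tac,kho] add [fjt,pymfs] -> 13 lines: brp afgv yuc gkcf taeeo ndz wncmp yibt wmmol fjt pymfs piah iunje
Final line count: 13

Answer: 13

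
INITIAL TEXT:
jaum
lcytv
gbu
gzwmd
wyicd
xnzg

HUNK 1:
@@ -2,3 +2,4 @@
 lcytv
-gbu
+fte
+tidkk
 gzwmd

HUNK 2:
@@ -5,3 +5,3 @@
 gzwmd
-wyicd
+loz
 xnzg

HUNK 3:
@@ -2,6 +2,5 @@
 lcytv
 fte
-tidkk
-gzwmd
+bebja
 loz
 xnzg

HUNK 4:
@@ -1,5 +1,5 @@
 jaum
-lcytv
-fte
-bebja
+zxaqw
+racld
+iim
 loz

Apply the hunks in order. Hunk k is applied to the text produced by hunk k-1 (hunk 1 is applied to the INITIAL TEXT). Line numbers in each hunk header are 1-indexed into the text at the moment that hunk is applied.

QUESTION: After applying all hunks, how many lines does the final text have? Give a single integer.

Answer: 6

Derivation:
Hunk 1: at line 2 remove [gbu] add [fte,tidkk] -> 7 lines: jaum lcytv fte tidkk gzwmd wyicd xnzg
Hunk 2: at line 5 remove [wyicd] add [loz] -> 7 lines: jaum lcytv fte tidkk gzwmd loz xnzg
Hunk 3: at line 2 remove [tidkk,gzwmd] add [bebja] -> 6 lines: jaum lcytv fte bebja loz xnzg
Hunk 4: at line 1 remove [lcytv,fte,bebja] add [zxaqw,racld,iim] -> 6 lines: jaum zxaqw racld iim loz xnzg
Final line count: 6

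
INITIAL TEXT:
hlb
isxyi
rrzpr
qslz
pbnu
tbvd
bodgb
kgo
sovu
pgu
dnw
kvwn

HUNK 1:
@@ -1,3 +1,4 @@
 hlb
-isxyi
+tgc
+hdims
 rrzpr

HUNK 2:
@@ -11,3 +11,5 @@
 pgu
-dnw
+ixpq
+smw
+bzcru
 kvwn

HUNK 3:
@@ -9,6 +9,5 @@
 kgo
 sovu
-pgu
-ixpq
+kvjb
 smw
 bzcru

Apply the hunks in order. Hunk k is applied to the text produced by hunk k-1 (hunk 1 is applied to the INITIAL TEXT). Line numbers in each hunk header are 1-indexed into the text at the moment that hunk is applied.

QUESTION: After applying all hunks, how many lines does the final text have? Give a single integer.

Hunk 1: at line 1 remove [isxyi] add [tgc,hdims] -> 13 lines: hlb tgc hdims rrzpr qslz pbnu tbvd bodgb kgo sovu pgu dnw kvwn
Hunk 2: at line 11 remove [dnw] add [ixpq,smw,bzcru] -> 15 lines: hlb tgc hdims rrzpr qslz pbnu tbvd bodgb kgo sovu pgu ixpq smw bzcru kvwn
Hunk 3: at line 9 remove [pgu,ixpq] add [kvjb] -> 14 lines: hlb tgc hdims rrzpr qslz pbnu tbvd bodgb kgo sovu kvjb smw bzcru kvwn
Final line count: 14

Answer: 14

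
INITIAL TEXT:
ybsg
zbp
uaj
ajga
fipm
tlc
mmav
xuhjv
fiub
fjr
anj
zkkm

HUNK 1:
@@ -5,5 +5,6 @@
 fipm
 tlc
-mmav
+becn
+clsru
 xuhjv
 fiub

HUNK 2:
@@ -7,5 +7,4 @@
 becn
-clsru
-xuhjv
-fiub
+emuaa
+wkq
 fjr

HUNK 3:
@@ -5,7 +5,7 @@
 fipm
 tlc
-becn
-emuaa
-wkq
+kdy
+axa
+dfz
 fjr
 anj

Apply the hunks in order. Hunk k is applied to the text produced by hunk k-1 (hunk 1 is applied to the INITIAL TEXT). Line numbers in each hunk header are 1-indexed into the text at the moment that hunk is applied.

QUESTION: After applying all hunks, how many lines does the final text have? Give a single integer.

Answer: 12

Derivation:
Hunk 1: at line 5 remove [mmav] add [becn,clsru] -> 13 lines: ybsg zbp uaj ajga fipm tlc becn clsru xuhjv fiub fjr anj zkkm
Hunk 2: at line 7 remove [clsru,xuhjv,fiub] add [emuaa,wkq] -> 12 lines: ybsg zbp uaj ajga fipm tlc becn emuaa wkq fjr anj zkkm
Hunk 3: at line 5 remove [becn,emuaa,wkq] add [kdy,axa,dfz] -> 12 lines: ybsg zbp uaj ajga fipm tlc kdy axa dfz fjr anj zkkm
Final line count: 12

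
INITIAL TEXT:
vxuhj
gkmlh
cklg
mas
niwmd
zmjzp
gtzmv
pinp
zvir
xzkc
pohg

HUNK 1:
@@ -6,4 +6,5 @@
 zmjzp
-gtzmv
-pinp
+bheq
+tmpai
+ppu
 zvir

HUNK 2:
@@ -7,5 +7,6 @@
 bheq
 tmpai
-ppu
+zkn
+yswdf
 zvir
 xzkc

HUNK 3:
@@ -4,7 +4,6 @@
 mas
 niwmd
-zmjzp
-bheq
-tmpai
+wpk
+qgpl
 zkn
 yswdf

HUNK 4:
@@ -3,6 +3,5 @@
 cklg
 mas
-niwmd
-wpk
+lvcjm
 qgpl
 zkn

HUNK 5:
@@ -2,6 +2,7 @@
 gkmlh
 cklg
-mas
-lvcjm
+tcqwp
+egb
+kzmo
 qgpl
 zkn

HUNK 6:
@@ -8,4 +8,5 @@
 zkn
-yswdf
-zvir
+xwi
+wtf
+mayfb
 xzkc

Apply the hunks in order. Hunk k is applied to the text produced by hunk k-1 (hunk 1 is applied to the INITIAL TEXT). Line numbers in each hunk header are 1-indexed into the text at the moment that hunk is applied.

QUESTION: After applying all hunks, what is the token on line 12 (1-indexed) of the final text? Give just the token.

Hunk 1: at line 6 remove [gtzmv,pinp] add [bheq,tmpai,ppu] -> 12 lines: vxuhj gkmlh cklg mas niwmd zmjzp bheq tmpai ppu zvir xzkc pohg
Hunk 2: at line 7 remove [ppu] add [zkn,yswdf] -> 13 lines: vxuhj gkmlh cklg mas niwmd zmjzp bheq tmpai zkn yswdf zvir xzkc pohg
Hunk 3: at line 4 remove [zmjzp,bheq,tmpai] add [wpk,qgpl] -> 12 lines: vxuhj gkmlh cklg mas niwmd wpk qgpl zkn yswdf zvir xzkc pohg
Hunk 4: at line 3 remove [niwmd,wpk] add [lvcjm] -> 11 lines: vxuhj gkmlh cklg mas lvcjm qgpl zkn yswdf zvir xzkc pohg
Hunk 5: at line 2 remove [mas,lvcjm] add [tcqwp,egb,kzmo] -> 12 lines: vxuhj gkmlh cklg tcqwp egb kzmo qgpl zkn yswdf zvir xzkc pohg
Hunk 6: at line 8 remove [yswdf,zvir] add [xwi,wtf,mayfb] -> 13 lines: vxuhj gkmlh cklg tcqwp egb kzmo qgpl zkn xwi wtf mayfb xzkc pohg
Final line 12: xzkc

Answer: xzkc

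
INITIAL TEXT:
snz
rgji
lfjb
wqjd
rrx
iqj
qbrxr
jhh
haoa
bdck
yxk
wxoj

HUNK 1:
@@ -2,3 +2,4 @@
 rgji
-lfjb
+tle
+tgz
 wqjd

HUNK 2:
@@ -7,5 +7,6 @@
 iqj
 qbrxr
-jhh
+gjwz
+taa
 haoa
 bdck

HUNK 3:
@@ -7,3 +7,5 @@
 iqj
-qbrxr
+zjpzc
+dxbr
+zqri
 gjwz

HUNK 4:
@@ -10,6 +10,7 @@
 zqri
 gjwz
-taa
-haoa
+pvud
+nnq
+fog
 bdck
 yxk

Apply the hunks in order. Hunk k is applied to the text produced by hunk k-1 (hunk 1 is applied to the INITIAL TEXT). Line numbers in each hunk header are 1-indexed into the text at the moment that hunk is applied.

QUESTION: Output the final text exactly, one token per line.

Answer: snz
rgji
tle
tgz
wqjd
rrx
iqj
zjpzc
dxbr
zqri
gjwz
pvud
nnq
fog
bdck
yxk
wxoj

Derivation:
Hunk 1: at line 2 remove [lfjb] add [tle,tgz] -> 13 lines: snz rgji tle tgz wqjd rrx iqj qbrxr jhh haoa bdck yxk wxoj
Hunk 2: at line 7 remove [jhh] add [gjwz,taa] -> 14 lines: snz rgji tle tgz wqjd rrx iqj qbrxr gjwz taa haoa bdck yxk wxoj
Hunk 3: at line 7 remove [qbrxr] add [zjpzc,dxbr,zqri] -> 16 lines: snz rgji tle tgz wqjd rrx iqj zjpzc dxbr zqri gjwz taa haoa bdck yxk wxoj
Hunk 4: at line 10 remove [taa,haoa] add [pvud,nnq,fog] -> 17 lines: snz rgji tle tgz wqjd rrx iqj zjpzc dxbr zqri gjwz pvud nnq fog bdck yxk wxoj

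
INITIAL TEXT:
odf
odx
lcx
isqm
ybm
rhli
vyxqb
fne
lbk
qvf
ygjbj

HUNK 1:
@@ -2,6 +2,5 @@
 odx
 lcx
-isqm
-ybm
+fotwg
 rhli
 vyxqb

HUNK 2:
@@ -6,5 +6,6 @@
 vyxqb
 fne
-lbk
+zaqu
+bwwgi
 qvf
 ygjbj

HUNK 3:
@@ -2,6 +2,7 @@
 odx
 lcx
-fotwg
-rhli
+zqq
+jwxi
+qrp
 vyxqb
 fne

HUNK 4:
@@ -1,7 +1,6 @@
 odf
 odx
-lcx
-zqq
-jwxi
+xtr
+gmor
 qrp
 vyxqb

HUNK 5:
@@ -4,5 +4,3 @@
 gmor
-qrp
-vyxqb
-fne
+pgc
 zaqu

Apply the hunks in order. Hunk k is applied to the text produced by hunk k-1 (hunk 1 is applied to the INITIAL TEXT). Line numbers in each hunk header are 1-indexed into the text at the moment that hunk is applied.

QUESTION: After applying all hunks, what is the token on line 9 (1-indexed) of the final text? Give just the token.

Hunk 1: at line 2 remove [isqm,ybm] add [fotwg] -> 10 lines: odf odx lcx fotwg rhli vyxqb fne lbk qvf ygjbj
Hunk 2: at line 6 remove [lbk] add [zaqu,bwwgi] -> 11 lines: odf odx lcx fotwg rhli vyxqb fne zaqu bwwgi qvf ygjbj
Hunk 3: at line 2 remove [fotwg,rhli] add [zqq,jwxi,qrp] -> 12 lines: odf odx lcx zqq jwxi qrp vyxqb fne zaqu bwwgi qvf ygjbj
Hunk 4: at line 1 remove [lcx,zqq,jwxi] add [xtr,gmor] -> 11 lines: odf odx xtr gmor qrp vyxqb fne zaqu bwwgi qvf ygjbj
Hunk 5: at line 4 remove [qrp,vyxqb,fne] add [pgc] -> 9 lines: odf odx xtr gmor pgc zaqu bwwgi qvf ygjbj
Final line 9: ygjbj

Answer: ygjbj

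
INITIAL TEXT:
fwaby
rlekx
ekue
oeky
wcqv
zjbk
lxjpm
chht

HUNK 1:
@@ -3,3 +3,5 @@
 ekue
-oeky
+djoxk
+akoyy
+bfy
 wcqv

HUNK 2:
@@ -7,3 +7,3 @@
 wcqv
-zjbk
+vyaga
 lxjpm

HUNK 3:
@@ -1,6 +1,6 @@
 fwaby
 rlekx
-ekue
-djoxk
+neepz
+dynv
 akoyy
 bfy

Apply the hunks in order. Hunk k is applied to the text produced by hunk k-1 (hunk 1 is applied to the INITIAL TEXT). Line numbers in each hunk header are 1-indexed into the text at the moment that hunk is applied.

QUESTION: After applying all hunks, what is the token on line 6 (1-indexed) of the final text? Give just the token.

Hunk 1: at line 3 remove [oeky] add [djoxk,akoyy,bfy] -> 10 lines: fwaby rlekx ekue djoxk akoyy bfy wcqv zjbk lxjpm chht
Hunk 2: at line 7 remove [zjbk] add [vyaga] -> 10 lines: fwaby rlekx ekue djoxk akoyy bfy wcqv vyaga lxjpm chht
Hunk 3: at line 1 remove [ekue,djoxk] add [neepz,dynv] -> 10 lines: fwaby rlekx neepz dynv akoyy bfy wcqv vyaga lxjpm chht
Final line 6: bfy

Answer: bfy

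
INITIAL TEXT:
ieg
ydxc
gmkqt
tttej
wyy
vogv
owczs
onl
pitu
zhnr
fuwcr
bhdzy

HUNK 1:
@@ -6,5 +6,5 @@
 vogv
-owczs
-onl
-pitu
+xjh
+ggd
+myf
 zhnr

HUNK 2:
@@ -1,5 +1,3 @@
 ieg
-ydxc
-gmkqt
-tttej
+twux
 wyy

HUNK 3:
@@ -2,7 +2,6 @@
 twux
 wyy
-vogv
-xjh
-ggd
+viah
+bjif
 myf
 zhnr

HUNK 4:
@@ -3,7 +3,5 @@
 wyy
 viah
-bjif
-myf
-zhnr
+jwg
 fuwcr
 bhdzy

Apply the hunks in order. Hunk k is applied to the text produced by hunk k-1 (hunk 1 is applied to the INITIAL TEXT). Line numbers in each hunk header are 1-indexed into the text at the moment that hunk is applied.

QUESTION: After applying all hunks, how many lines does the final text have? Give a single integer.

Answer: 7

Derivation:
Hunk 1: at line 6 remove [owczs,onl,pitu] add [xjh,ggd,myf] -> 12 lines: ieg ydxc gmkqt tttej wyy vogv xjh ggd myf zhnr fuwcr bhdzy
Hunk 2: at line 1 remove [ydxc,gmkqt,tttej] add [twux] -> 10 lines: ieg twux wyy vogv xjh ggd myf zhnr fuwcr bhdzy
Hunk 3: at line 2 remove [vogv,xjh,ggd] add [viah,bjif] -> 9 lines: ieg twux wyy viah bjif myf zhnr fuwcr bhdzy
Hunk 4: at line 3 remove [bjif,myf,zhnr] add [jwg] -> 7 lines: ieg twux wyy viah jwg fuwcr bhdzy
Final line count: 7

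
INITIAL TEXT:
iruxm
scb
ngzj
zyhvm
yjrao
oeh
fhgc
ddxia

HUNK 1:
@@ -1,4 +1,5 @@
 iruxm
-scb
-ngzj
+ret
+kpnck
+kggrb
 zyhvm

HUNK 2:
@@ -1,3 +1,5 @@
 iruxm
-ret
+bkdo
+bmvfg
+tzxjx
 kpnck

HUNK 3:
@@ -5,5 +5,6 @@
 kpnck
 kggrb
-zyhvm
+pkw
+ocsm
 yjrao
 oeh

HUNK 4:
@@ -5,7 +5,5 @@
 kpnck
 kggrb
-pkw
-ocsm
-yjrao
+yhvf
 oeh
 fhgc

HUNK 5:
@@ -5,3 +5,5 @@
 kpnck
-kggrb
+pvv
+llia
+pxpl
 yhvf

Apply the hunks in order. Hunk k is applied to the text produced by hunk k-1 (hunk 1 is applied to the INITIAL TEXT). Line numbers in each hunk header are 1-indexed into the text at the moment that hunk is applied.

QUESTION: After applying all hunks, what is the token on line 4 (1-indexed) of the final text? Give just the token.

Answer: tzxjx

Derivation:
Hunk 1: at line 1 remove [scb,ngzj] add [ret,kpnck,kggrb] -> 9 lines: iruxm ret kpnck kggrb zyhvm yjrao oeh fhgc ddxia
Hunk 2: at line 1 remove [ret] add [bkdo,bmvfg,tzxjx] -> 11 lines: iruxm bkdo bmvfg tzxjx kpnck kggrb zyhvm yjrao oeh fhgc ddxia
Hunk 3: at line 5 remove [zyhvm] add [pkw,ocsm] -> 12 lines: iruxm bkdo bmvfg tzxjx kpnck kggrb pkw ocsm yjrao oeh fhgc ddxia
Hunk 4: at line 5 remove [pkw,ocsm,yjrao] add [yhvf] -> 10 lines: iruxm bkdo bmvfg tzxjx kpnck kggrb yhvf oeh fhgc ddxia
Hunk 5: at line 5 remove [kggrb] add [pvv,llia,pxpl] -> 12 lines: iruxm bkdo bmvfg tzxjx kpnck pvv llia pxpl yhvf oeh fhgc ddxia
Final line 4: tzxjx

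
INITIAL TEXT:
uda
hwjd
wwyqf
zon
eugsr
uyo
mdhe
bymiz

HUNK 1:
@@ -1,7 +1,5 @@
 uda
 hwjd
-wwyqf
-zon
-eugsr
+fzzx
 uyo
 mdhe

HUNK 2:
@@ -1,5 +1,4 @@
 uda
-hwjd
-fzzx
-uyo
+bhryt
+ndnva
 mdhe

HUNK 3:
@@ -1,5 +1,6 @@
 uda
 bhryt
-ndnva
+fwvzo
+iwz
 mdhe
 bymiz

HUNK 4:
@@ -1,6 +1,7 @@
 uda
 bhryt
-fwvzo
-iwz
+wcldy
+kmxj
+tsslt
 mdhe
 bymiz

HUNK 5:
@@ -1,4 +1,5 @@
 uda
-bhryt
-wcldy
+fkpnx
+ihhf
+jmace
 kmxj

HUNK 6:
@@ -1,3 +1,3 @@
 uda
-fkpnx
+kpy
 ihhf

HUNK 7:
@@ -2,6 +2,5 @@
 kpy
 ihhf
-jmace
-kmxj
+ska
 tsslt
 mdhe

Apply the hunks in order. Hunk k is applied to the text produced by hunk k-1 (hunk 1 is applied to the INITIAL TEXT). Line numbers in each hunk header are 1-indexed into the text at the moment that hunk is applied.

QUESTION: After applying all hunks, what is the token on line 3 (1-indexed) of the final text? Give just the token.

Hunk 1: at line 1 remove [wwyqf,zon,eugsr] add [fzzx] -> 6 lines: uda hwjd fzzx uyo mdhe bymiz
Hunk 2: at line 1 remove [hwjd,fzzx,uyo] add [bhryt,ndnva] -> 5 lines: uda bhryt ndnva mdhe bymiz
Hunk 3: at line 1 remove [ndnva] add [fwvzo,iwz] -> 6 lines: uda bhryt fwvzo iwz mdhe bymiz
Hunk 4: at line 1 remove [fwvzo,iwz] add [wcldy,kmxj,tsslt] -> 7 lines: uda bhryt wcldy kmxj tsslt mdhe bymiz
Hunk 5: at line 1 remove [bhryt,wcldy] add [fkpnx,ihhf,jmace] -> 8 lines: uda fkpnx ihhf jmace kmxj tsslt mdhe bymiz
Hunk 6: at line 1 remove [fkpnx] add [kpy] -> 8 lines: uda kpy ihhf jmace kmxj tsslt mdhe bymiz
Hunk 7: at line 2 remove [jmace,kmxj] add [ska] -> 7 lines: uda kpy ihhf ska tsslt mdhe bymiz
Final line 3: ihhf

Answer: ihhf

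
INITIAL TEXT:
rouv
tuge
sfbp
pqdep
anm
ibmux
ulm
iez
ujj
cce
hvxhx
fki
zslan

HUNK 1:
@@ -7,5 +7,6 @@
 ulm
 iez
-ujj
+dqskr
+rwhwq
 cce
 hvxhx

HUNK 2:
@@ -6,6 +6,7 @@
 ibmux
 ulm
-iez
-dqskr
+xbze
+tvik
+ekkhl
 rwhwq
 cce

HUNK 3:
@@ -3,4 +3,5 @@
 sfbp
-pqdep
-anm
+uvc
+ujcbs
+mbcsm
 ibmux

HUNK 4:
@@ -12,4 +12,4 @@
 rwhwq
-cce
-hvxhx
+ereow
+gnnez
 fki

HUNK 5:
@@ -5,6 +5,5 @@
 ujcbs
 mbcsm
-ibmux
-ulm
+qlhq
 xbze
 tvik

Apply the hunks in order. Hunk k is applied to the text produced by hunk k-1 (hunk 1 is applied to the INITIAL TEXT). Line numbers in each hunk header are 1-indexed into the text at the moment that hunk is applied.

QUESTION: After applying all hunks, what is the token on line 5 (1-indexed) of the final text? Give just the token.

Hunk 1: at line 7 remove [ujj] add [dqskr,rwhwq] -> 14 lines: rouv tuge sfbp pqdep anm ibmux ulm iez dqskr rwhwq cce hvxhx fki zslan
Hunk 2: at line 6 remove [iez,dqskr] add [xbze,tvik,ekkhl] -> 15 lines: rouv tuge sfbp pqdep anm ibmux ulm xbze tvik ekkhl rwhwq cce hvxhx fki zslan
Hunk 3: at line 3 remove [pqdep,anm] add [uvc,ujcbs,mbcsm] -> 16 lines: rouv tuge sfbp uvc ujcbs mbcsm ibmux ulm xbze tvik ekkhl rwhwq cce hvxhx fki zslan
Hunk 4: at line 12 remove [cce,hvxhx] add [ereow,gnnez] -> 16 lines: rouv tuge sfbp uvc ujcbs mbcsm ibmux ulm xbze tvik ekkhl rwhwq ereow gnnez fki zslan
Hunk 5: at line 5 remove [ibmux,ulm] add [qlhq] -> 15 lines: rouv tuge sfbp uvc ujcbs mbcsm qlhq xbze tvik ekkhl rwhwq ereow gnnez fki zslan
Final line 5: ujcbs

Answer: ujcbs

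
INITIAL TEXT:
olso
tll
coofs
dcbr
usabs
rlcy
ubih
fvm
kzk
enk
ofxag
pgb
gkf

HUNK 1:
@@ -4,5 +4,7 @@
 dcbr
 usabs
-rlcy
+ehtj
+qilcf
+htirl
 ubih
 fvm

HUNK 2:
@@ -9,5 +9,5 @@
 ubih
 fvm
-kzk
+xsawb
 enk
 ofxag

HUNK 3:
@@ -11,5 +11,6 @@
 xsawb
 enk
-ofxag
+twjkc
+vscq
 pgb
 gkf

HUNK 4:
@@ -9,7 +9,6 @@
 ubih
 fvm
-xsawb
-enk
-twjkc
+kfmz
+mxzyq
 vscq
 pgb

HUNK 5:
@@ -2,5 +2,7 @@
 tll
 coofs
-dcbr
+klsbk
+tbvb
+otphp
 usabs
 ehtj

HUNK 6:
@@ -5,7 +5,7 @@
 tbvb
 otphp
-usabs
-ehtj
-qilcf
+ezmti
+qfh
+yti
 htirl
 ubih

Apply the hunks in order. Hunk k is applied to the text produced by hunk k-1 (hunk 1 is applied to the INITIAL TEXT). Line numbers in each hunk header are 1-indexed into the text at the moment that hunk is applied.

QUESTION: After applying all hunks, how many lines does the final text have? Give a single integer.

Hunk 1: at line 4 remove [rlcy] add [ehtj,qilcf,htirl] -> 15 lines: olso tll coofs dcbr usabs ehtj qilcf htirl ubih fvm kzk enk ofxag pgb gkf
Hunk 2: at line 9 remove [kzk] add [xsawb] -> 15 lines: olso tll coofs dcbr usabs ehtj qilcf htirl ubih fvm xsawb enk ofxag pgb gkf
Hunk 3: at line 11 remove [ofxag] add [twjkc,vscq] -> 16 lines: olso tll coofs dcbr usabs ehtj qilcf htirl ubih fvm xsawb enk twjkc vscq pgb gkf
Hunk 4: at line 9 remove [xsawb,enk,twjkc] add [kfmz,mxzyq] -> 15 lines: olso tll coofs dcbr usabs ehtj qilcf htirl ubih fvm kfmz mxzyq vscq pgb gkf
Hunk 5: at line 2 remove [dcbr] add [klsbk,tbvb,otphp] -> 17 lines: olso tll coofs klsbk tbvb otphp usabs ehtj qilcf htirl ubih fvm kfmz mxzyq vscq pgb gkf
Hunk 6: at line 5 remove [usabs,ehtj,qilcf] add [ezmti,qfh,yti] -> 17 lines: olso tll coofs klsbk tbvb otphp ezmti qfh yti htirl ubih fvm kfmz mxzyq vscq pgb gkf
Final line count: 17

Answer: 17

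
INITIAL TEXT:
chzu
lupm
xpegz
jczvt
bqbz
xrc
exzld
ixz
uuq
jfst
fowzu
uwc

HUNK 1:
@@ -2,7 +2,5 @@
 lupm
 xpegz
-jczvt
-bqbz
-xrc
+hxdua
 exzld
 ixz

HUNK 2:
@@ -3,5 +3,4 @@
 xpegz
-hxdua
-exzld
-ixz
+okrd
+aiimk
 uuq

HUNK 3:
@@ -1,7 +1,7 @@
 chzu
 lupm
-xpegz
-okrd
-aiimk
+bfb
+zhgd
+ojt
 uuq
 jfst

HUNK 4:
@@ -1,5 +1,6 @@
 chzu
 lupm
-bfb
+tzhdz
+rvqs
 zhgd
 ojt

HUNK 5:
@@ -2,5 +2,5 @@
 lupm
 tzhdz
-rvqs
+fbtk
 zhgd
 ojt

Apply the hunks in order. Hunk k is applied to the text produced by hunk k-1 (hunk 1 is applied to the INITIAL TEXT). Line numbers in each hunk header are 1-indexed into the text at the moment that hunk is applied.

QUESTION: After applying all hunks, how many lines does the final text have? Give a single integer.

Answer: 10

Derivation:
Hunk 1: at line 2 remove [jczvt,bqbz,xrc] add [hxdua] -> 10 lines: chzu lupm xpegz hxdua exzld ixz uuq jfst fowzu uwc
Hunk 2: at line 3 remove [hxdua,exzld,ixz] add [okrd,aiimk] -> 9 lines: chzu lupm xpegz okrd aiimk uuq jfst fowzu uwc
Hunk 3: at line 1 remove [xpegz,okrd,aiimk] add [bfb,zhgd,ojt] -> 9 lines: chzu lupm bfb zhgd ojt uuq jfst fowzu uwc
Hunk 4: at line 1 remove [bfb] add [tzhdz,rvqs] -> 10 lines: chzu lupm tzhdz rvqs zhgd ojt uuq jfst fowzu uwc
Hunk 5: at line 2 remove [rvqs] add [fbtk] -> 10 lines: chzu lupm tzhdz fbtk zhgd ojt uuq jfst fowzu uwc
Final line count: 10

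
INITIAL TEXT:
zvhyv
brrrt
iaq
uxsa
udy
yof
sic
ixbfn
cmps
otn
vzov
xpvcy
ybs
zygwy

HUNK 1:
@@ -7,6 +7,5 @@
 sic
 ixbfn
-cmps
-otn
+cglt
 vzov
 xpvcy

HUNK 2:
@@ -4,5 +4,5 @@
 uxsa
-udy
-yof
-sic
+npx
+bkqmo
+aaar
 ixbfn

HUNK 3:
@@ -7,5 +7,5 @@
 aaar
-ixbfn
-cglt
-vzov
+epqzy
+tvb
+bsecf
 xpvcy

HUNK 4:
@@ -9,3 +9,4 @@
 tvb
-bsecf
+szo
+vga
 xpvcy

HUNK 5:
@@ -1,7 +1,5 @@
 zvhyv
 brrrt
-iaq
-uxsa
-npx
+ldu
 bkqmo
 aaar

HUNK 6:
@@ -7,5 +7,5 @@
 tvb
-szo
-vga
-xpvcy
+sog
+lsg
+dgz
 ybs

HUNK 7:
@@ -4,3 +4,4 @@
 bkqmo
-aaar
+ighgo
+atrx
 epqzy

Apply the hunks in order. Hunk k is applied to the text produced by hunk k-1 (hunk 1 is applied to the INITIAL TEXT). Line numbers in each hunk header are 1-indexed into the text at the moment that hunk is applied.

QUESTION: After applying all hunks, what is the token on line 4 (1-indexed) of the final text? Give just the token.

Answer: bkqmo

Derivation:
Hunk 1: at line 7 remove [cmps,otn] add [cglt] -> 13 lines: zvhyv brrrt iaq uxsa udy yof sic ixbfn cglt vzov xpvcy ybs zygwy
Hunk 2: at line 4 remove [udy,yof,sic] add [npx,bkqmo,aaar] -> 13 lines: zvhyv brrrt iaq uxsa npx bkqmo aaar ixbfn cglt vzov xpvcy ybs zygwy
Hunk 3: at line 7 remove [ixbfn,cglt,vzov] add [epqzy,tvb,bsecf] -> 13 lines: zvhyv brrrt iaq uxsa npx bkqmo aaar epqzy tvb bsecf xpvcy ybs zygwy
Hunk 4: at line 9 remove [bsecf] add [szo,vga] -> 14 lines: zvhyv brrrt iaq uxsa npx bkqmo aaar epqzy tvb szo vga xpvcy ybs zygwy
Hunk 5: at line 1 remove [iaq,uxsa,npx] add [ldu] -> 12 lines: zvhyv brrrt ldu bkqmo aaar epqzy tvb szo vga xpvcy ybs zygwy
Hunk 6: at line 7 remove [szo,vga,xpvcy] add [sog,lsg,dgz] -> 12 lines: zvhyv brrrt ldu bkqmo aaar epqzy tvb sog lsg dgz ybs zygwy
Hunk 7: at line 4 remove [aaar] add [ighgo,atrx] -> 13 lines: zvhyv brrrt ldu bkqmo ighgo atrx epqzy tvb sog lsg dgz ybs zygwy
Final line 4: bkqmo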